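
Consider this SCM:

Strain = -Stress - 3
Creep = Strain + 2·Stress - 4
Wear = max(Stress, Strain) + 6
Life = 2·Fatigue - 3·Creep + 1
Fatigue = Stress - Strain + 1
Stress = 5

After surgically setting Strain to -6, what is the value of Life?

25

Under do(Strain=-6), the mechanism Strain = -Stress - 3 is discarded; Strain is fixed at -6.
Creep = Strain + 2·Stress - 4  [with Strain=-6, Stress=5]  = 0
Fatigue = Stress - Strain + 1  [with Stress=5, Strain=-6]  = 12
Life = 2·Fatigue - 3·Creep + 1  [with Fatigue=12, Creep=0]  = 25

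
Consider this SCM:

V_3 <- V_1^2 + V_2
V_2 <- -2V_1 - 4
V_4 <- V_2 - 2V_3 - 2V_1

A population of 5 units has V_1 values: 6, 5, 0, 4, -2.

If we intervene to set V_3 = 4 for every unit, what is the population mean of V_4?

-22.4

Every unit gets V_3=4 under the intervention. V_4 values become -36, -32, -12, -28, -4; E[V_4|do(V_3=4)] = -22.4.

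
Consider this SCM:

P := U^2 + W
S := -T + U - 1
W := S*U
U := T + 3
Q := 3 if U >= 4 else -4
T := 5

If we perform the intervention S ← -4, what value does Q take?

3

do(S=-4) replaces the equation S := -T + U - 1 with the constant S = -4.
Q is not downstream of the intervention, so its value is determined by the original equations.
U = T + 3  [with T=5]  = 8
Q = 3 if U >= 4 else -4  [with U=8]  = 3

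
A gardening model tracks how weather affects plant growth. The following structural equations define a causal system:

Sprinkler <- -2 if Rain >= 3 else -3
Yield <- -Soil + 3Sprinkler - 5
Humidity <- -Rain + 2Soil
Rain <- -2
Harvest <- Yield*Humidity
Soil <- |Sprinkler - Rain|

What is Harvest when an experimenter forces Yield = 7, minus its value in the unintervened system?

The intervention breaks the incoming arrows to Yield: Yield <- -Soil + 3Sprinkler - 5 no longer applies, and Yield = 7.
Sprinkler = -2 if Rain >= 3 else -3  [with Rain=-2]  = -3
Soil = |Sprinkler - Rain|  [with Sprinkler=-3, Rain=-2]  = 1
Humidity = -Rain + 2Soil  [with Rain=-2, Soil=1]  = 4
Harvest = Yield*Humidity  [with Yield=7, Humidity=4]  = 28
Without intervention: Sprinkler = -2 if Rain >= 3 else -3  [with Rain=-2]  = -3; Soil = |Sprinkler - Rain|  [with Sprinkler=-3, Rain=-2]  = 1; Humidity = -Rain + 2Soil  [with Rain=-2, Soil=1]  = 4; Yield = -Soil + 3Sprinkler - 5  [with Soil=1, Sprinkler=-3]  = -15; Harvest = Yield*Humidity  [with Yield=-15, Humidity=4]  = -60.
Change = 28 − (-60) = 88.

88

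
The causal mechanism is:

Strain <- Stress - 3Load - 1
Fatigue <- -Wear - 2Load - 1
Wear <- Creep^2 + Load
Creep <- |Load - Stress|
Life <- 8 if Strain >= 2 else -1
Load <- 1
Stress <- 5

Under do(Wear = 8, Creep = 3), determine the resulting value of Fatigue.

-11

Setting Wear = 8, Creep = 3 by intervention discards those variables' equations.
Fatigue = -Wear - 2Load - 1  [with Wear=8, Load=1]  = -11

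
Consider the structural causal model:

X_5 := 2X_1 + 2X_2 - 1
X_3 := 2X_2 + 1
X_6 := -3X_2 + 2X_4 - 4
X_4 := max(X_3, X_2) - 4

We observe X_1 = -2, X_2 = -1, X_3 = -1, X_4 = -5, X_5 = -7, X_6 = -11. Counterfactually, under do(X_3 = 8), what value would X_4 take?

The intervention breaks the incoming arrows to X_3: X_3 := 2X_2 + 1 no longer applies, and X_3 = 8.
X_4 = max(X_3, X_2) - 4  [with X_3=8, X_2=-1]  = 4

4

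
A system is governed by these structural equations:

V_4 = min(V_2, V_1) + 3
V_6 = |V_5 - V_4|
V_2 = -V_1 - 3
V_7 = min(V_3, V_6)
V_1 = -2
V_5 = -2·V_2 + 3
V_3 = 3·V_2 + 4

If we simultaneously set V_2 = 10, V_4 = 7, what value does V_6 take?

24

The joint intervention fixes V_2 = 10, V_4 = 7, removing each variable's own equation.
V_5 = -2·V_2 + 3  [with V_2=10]  = -17
V_6 = |V_5 - V_4|  [with V_5=-17, V_4=7]  = 24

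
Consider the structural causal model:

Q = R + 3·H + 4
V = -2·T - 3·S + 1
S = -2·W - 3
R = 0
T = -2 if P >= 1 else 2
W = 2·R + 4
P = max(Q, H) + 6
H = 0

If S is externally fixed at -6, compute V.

do(S=-6) replaces the equation S = -2·W - 3 with the constant S = -6.
Q = R + 3·H + 4  [with R=0, H=0]  = 4
P = max(Q, H) + 6  [with Q=4, H=0]  = 10
T = -2 if P >= 1 else 2  [with P=10]  = -2
V = -2·T - 3·S + 1  [with T=-2, S=-6]  = 23

23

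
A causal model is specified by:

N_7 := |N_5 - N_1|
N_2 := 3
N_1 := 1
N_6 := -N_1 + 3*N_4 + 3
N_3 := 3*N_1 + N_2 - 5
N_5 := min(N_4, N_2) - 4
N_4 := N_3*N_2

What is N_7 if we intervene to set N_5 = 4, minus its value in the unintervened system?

1

Under do(N_5=4), the mechanism N_5 := min(N_4, N_2) - 4 is discarded; N_5 is fixed at 4.
N_7 = |N_5 - N_1|  [with N_5=4, N_1=1]  = 3
Without intervention: N_3 = 3*N_1 + N_2 - 5  [with N_1=1, N_2=3]  = 1; N_4 = N_3*N_2  [with N_3=1, N_2=3]  = 3; N_5 = min(N_4, N_2) - 4  [with N_4=3, N_2=3]  = -1; N_7 = |N_5 - N_1|  [with N_5=-1, N_1=1]  = 2.
Change = 3 − 2 = 1.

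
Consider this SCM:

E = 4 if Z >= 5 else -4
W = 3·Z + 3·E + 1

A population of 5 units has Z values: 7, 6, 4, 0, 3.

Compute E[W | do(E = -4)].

1

do(E=-4) breaks E's dependence on Z. With E=-4 fixed, W across the units is 10, 7, 1, -11, -2, mean 1.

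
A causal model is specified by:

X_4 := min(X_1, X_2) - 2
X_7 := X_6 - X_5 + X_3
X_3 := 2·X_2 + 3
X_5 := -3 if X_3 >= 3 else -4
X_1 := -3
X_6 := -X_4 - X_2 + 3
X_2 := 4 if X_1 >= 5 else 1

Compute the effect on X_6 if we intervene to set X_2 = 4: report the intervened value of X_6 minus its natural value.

Under do(X_2=4), the mechanism X_2 := 4 if X_1 >= 5 else 1 is discarded; X_2 is fixed at 4.
X_4 = min(X_1, X_2) - 2  [with X_1=-3, X_2=4]  = -5
X_6 = -X_4 - X_2 + 3  [with X_4=-5, X_2=4]  = 4
Without intervention: X_2 = 4 if X_1 >= 5 else 1  [with X_1=-3]  = 1; X_4 = min(X_1, X_2) - 2  [with X_1=-3, X_2=1]  = -5; X_6 = -X_4 - X_2 + 3  [with X_4=-5, X_2=1]  = 7.
Change = 4 − 7 = -3.

-3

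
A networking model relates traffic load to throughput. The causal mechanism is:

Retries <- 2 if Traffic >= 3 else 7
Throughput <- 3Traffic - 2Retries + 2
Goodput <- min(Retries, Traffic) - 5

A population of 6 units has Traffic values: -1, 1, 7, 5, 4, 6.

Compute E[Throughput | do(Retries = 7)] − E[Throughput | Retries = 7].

11

The intervention sets Retries=7 in all 6 units regardless of Traffic. Recomputing Throughput per unit gives -15, -9, 9, 3, 0, 6; average -1.
Conditioning on Retries=7 selects the 2 unit(s) with Traffic ∈ {-1, 1}. Their Throughput values: -15, -9. Mean = -12.
Difference = -1 − (-12) = 11.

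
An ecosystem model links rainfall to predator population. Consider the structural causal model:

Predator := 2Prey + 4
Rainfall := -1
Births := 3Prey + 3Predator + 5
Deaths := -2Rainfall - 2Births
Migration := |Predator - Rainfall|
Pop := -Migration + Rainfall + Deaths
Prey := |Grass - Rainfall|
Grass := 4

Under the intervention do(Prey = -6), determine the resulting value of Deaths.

76

The intervention breaks the incoming arrows to Prey: Prey := |Grass - Rainfall| no longer applies, and Prey = -6.
Predator = 2Prey + 4  [with Prey=-6]  = -8
Births = 3Prey + 3Predator + 5  [with Prey=-6, Predator=-8]  = -37
Deaths = -2Rainfall - 2Births  [with Rainfall=-1, Births=-37]  = 76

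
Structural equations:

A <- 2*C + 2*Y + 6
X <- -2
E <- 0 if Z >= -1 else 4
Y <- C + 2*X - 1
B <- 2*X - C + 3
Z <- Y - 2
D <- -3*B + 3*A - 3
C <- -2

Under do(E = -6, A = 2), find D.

Under do(E = -6, A = 2), each intervened variable's structural equation is replaced by its fixed value.
B = 2*X - C + 3  [with X=-2, C=-2]  = 1
D = -3*B + 3*A - 3  [with B=1, A=2]  = 0

0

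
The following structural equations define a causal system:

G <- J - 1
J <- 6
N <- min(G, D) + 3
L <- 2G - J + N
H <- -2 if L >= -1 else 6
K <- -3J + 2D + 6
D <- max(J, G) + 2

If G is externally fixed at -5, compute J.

6

Under do(G=-5), the mechanism G <- J - 1 is discarded; G is fixed at -5.
J is not downstream of the intervention, so its value is determined by the original equations.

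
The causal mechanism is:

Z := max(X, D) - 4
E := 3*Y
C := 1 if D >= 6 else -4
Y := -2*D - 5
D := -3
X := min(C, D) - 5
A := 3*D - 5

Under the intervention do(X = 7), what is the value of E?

3

The intervention breaks the incoming arrows to X: X := min(C, D) - 5 no longer applies, and X = 7.
No directed path runs from X to E, so E keeps its natural value.
Y = -2*D - 5  [with D=-3]  = 1
E = 3*Y  [with Y=1]  = 3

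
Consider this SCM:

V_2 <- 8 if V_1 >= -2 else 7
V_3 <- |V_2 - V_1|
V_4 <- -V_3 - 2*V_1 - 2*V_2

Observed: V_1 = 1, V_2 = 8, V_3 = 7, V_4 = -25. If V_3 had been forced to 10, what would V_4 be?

-28

The intervention breaks the incoming arrows to V_3: V_3 <- |V_2 - V_1| no longer applies, and V_3 = 10.
V_2 = 8 if V_1 >= -2 else 7  [with V_1=1]  = 8
V_4 = -V_3 - 2*V_1 - 2*V_2  [with V_3=10, V_1=1, V_2=8]  = -28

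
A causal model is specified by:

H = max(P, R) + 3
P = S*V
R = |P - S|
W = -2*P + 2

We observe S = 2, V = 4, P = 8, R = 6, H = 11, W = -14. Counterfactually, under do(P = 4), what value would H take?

do(P=4) replaces the equation P = S*V with the constant P = 4.
R = |P - S|  [with P=4, S=2]  = 2
H = max(P, R) + 3  [with P=4, R=2]  = 7

7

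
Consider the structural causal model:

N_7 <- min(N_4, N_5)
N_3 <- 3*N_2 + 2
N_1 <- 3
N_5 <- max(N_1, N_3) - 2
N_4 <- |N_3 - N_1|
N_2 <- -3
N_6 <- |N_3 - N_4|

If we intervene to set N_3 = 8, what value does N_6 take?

3

The intervention breaks the incoming arrows to N_3: N_3 <- 3*N_2 + 2 no longer applies, and N_3 = 8.
N_4 = |N_3 - N_1|  [with N_3=8, N_1=3]  = 5
N_6 = |N_3 - N_4|  [with N_3=8, N_4=5]  = 3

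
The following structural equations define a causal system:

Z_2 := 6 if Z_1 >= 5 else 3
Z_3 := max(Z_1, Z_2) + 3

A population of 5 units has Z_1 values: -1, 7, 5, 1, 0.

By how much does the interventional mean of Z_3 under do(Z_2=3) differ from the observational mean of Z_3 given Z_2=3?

1.2

Every unit gets Z_2=3 under the intervention. Z_3 values become 6, 10, 8, 6, 6; E[Z_3|do(Z_2=3)] = 7.2.
Conditioning on Z_2=3 selects the 3 unit(s) with Z_1 ∈ {-1, 1, 0}. Their Z_3 values: 6, 6, 6. Mean = 6.
Difference = 7.2 − 6 = 1.2.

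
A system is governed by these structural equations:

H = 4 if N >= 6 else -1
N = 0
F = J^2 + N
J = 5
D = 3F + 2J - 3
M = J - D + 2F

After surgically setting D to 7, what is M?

48

Under do(D=7), the mechanism D = 3F + 2J - 3 is discarded; D is fixed at 7.
F = J^2 + N  [with J=5, N=0]  = 25
M = J - D + 2F  [with J=5, D=7, F=25]  = 48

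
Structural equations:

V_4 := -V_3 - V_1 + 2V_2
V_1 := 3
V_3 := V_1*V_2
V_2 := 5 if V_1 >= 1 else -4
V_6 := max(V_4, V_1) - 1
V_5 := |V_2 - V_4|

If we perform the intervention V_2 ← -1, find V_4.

-2

Under do(V_2=-1), the mechanism V_2 := 5 if V_1 >= 1 else -4 is discarded; V_2 is fixed at -1.
V_3 = V_1*V_2  [with V_1=3, V_2=-1]  = -3
V_4 = -V_3 - V_1 + 2V_2  [with V_3=-3, V_1=3, V_2=-1]  = -2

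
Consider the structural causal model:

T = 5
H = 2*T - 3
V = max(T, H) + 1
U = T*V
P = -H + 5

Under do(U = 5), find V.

Under do(U=5), the mechanism U = T*V is discarded; U is fixed at 5.
Since V is not a descendant of the intervened variable, it is unaffected.
H = 2*T - 3  [with T=5]  = 7
V = max(T, H) + 1  [with T=5, H=7]  = 8

8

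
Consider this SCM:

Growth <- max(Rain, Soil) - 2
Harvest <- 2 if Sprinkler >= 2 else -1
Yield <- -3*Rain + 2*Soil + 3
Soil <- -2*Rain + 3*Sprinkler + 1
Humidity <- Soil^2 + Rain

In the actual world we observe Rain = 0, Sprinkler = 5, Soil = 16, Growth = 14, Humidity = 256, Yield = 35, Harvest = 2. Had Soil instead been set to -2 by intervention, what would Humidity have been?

do(Soil=-2) replaces the equation Soil <- -2*Rain + 3*Sprinkler + 1 with the constant Soil = -2.
Humidity = Soil^2 + Rain  [with Soil=-2, Rain=0]  = 4

4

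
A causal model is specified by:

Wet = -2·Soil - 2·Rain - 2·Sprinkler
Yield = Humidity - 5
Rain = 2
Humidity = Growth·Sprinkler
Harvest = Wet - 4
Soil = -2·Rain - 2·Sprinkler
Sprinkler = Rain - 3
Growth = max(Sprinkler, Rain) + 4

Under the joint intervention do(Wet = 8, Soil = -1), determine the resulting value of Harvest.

4

The joint intervention fixes Wet = 8, Soil = -1, removing each variable's own equation.
Harvest = Wet - 4  [with Wet=8]  = 4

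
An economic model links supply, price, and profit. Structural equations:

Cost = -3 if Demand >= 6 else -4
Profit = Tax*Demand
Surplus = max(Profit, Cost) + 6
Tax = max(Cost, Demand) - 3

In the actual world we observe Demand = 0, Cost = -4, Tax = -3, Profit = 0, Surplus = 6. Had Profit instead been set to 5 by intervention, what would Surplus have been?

Intervening sets Profit = 5 and removes its equation (Profit = Tax*Demand).
Cost = -3 if Demand >= 6 else -4  [with Demand=0]  = -4
Surplus = max(Profit, Cost) + 6  [with Profit=5, Cost=-4]  = 11

11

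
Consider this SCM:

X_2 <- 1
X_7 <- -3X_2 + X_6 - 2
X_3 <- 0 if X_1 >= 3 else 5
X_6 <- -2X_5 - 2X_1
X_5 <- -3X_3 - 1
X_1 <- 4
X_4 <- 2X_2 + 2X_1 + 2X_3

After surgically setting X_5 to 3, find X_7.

Under do(X_5=3), the mechanism X_5 <- -3X_3 - 1 is discarded; X_5 is fixed at 3.
X_6 = -2X_5 - 2X_1  [with X_5=3, X_1=4]  = -14
X_7 = -3X_2 + X_6 - 2  [with X_2=1, X_6=-14]  = -19

-19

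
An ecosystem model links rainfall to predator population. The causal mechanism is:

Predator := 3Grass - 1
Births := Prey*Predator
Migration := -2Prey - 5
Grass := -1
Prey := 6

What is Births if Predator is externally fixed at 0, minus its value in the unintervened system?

The intervention breaks the incoming arrows to Predator: Predator := 3Grass - 1 no longer applies, and Predator = 0.
Births = Prey*Predator  [with Prey=6, Predator=0]  = 0
Without intervention: Predator = 3Grass - 1  [with Grass=-1]  = -4; Births = Prey*Predator  [with Prey=6, Predator=-4]  = -24.
Change = 0 − (-24) = 24.

24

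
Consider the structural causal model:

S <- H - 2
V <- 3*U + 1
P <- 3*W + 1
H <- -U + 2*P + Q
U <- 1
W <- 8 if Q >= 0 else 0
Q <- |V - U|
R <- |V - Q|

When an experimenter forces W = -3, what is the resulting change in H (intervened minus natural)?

-66

Under do(W=-3), the mechanism W <- 8 if Q >= 0 else 0 is discarded; W is fixed at -3.
V = 3*U + 1  [with U=1]  = 4
Q = |V - U|  [with V=4, U=1]  = 3
P = 3*W + 1  [with W=-3]  = -8
H = -U + 2*P + Q  [with U=1, P=-8, Q=3]  = -14
Without intervention: V = 3*U + 1  [with U=1]  = 4; Q = |V - U|  [with V=4, U=1]  = 3; W = 8 if Q >= 0 else 0  [with Q=3]  = 8; P = 3*W + 1  [with W=8]  = 25; H = -U + 2*P + Q  [with U=1, P=25, Q=3]  = 52.
Change = -14 − 52 = -66.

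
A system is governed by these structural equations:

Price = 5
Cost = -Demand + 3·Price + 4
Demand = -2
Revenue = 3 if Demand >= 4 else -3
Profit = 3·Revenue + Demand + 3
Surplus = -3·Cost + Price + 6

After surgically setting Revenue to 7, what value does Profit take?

22

Intervening sets Revenue = 7 and removes its equation (Revenue = 3 if Demand >= 4 else -3).
Profit = 3·Revenue + Demand + 3  [with Revenue=7, Demand=-2]  = 22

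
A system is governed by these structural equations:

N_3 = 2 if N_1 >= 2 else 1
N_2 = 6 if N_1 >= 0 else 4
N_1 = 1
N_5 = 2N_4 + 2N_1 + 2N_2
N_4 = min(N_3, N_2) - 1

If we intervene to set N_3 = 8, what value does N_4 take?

5

The intervention breaks the incoming arrows to N_3: N_3 = 2 if N_1 >= 2 else 1 no longer applies, and N_3 = 8.
N_2 = 6 if N_1 >= 0 else 4  [with N_1=1]  = 6
N_4 = min(N_3, N_2) - 1  [with N_3=8, N_2=6]  = 5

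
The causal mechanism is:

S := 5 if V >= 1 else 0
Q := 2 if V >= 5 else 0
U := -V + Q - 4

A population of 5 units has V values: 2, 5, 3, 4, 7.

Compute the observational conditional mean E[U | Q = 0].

-7

Conditioning on Q=0 selects the 3 unit(s) with V ∈ {2, 3, 4}. Their U values: -6, -7, -8. Mean = -7.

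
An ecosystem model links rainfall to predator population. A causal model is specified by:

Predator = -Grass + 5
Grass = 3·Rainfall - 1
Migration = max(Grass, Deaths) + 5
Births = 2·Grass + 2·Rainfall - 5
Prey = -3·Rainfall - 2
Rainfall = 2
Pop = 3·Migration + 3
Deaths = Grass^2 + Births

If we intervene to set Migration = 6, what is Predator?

Under do(Migration=6), the mechanism Migration = max(Grass, Deaths) + 5 is discarded; Migration is fixed at 6.
Since Predator is not a descendant of the intervened variable, it is unaffected.
Grass = 3·Rainfall - 1  [with Rainfall=2]  = 5
Predator = -Grass + 5  [with Grass=5]  = 0

0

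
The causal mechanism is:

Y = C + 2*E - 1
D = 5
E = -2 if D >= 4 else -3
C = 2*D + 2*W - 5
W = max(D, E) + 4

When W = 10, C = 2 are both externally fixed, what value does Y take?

Setting W = 10, C = 2 by intervention discards those variables' equations.
E = -2 if D >= 4 else -3  [with D=5]  = -2
Y = C + 2*E - 1  [with C=2, E=-2]  = -3

-3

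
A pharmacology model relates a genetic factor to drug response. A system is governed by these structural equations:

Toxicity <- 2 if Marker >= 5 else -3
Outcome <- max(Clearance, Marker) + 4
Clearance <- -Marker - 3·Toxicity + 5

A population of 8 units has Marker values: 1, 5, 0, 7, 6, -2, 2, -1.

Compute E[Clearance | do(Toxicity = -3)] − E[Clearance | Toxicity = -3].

-2.25

Under do(Toxicity=-3), Toxicity's equation is replaced by Toxicity=-3 for every unit. Per-unit Clearance: 13, 9, 14, 7, 8, 16, 12, 15. Mean = 11.75.
E[Clearance|Toxicity=-3] averages over only the 5 units with Toxicity=-3 (Marker = 1, 0, -2, 2, -1): Clearance = 13, 14, 16, 12, 15, mean 14.
Difference = 11.75 − 14 = -2.25.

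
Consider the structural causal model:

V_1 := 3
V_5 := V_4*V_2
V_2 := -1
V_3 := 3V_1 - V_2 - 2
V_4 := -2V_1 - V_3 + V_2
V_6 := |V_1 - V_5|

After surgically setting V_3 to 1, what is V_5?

do(V_3=1) replaces the equation V_3 := 3V_1 - V_2 - 2 with the constant V_3 = 1.
V_4 = -2V_1 - V_3 + V_2  [with V_1=3, V_3=1, V_2=-1]  = -8
V_5 = V_4*V_2  [with V_4=-8, V_2=-1]  = 8

8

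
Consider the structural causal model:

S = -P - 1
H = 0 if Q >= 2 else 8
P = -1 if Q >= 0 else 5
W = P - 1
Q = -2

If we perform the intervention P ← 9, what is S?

do(P=9) replaces the equation P = -1 if Q >= 0 else 5 with the constant P = 9.
S = -P - 1  [with P=9]  = -10

-10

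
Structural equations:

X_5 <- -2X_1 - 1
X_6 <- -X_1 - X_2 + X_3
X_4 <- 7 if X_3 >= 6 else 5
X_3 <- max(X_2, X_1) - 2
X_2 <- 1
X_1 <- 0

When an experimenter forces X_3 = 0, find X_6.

The intervention breaks the incoming arrows to X_3: X_3 <- max(X_2, X_1) - 2 no longer applies, and X_3 = 0.
X_6 = -X_1 - X_2 + X_3  [with X_1=0, X_2=1, X_3=0]  = -1

-1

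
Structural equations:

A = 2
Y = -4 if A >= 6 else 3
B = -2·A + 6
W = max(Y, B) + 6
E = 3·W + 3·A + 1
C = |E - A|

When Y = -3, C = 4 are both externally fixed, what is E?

Setting Y = -3, C = 4 by intervention discards those variables' equations.
B = -2·A + 6  [with A=2]  = 2
W = max(Y, B) + 6  [with Y=-3, B=2]  = 8
E = 3·W + 3·A + 1  [with W=8, A=2]  = 31

31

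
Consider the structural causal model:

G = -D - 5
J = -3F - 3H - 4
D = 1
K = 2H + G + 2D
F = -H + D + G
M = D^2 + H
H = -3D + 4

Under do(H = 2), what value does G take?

Under do(H=2), the mechanism H = -3D + 4 is discarded; H is fixed at 2.
Since G is not a descendant of the intervened variable, it is unaffected.
G = -D - 5  [with D=1]  = -6

-6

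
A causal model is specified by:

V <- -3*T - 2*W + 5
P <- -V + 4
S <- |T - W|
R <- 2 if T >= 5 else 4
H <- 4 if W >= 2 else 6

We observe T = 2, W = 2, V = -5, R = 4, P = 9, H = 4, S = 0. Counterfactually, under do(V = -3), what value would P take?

7

do(V=-3) replaces the equation V <- -3*T - 2*W + 5 with the constant V = -3.
P = -V + 4  [with V=-3]  = 7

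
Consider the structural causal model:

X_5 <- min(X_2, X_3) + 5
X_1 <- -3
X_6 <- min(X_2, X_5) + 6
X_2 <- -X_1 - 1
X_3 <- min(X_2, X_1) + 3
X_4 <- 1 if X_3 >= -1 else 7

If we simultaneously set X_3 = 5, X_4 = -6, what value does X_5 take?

Setting X_3 = 5, X_4 = -6 by intervention discards those variables' equations.
X_2 = -X_1 - 1  [with X_1=-3]  = 2
X_5 = min(X_2, X_3) + 5  [with X_2=2, X_3=5]  = 7

7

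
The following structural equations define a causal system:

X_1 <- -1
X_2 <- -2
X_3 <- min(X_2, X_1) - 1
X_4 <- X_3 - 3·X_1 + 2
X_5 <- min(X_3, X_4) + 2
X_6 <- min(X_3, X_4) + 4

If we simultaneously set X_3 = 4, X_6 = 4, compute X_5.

The joint intervention fixes X_3 = 4, X_6 = 4, removing each variable's own equation.
X_4 = X_3 - 3·X_1 + 2  [with X_3=4, X_1=-1]  = 9
X_5 = min(X_3, X_4) + 2  [with X_3=4, X_4=9]  = 6

6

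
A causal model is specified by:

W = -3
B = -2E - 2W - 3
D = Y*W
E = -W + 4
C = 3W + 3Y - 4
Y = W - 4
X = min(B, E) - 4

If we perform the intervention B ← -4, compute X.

Intervening sets B = -4 and removes its equation (B = -2E - 2W - 3).
E = -W + 4  [with W=-3]  = 7
X = min(B, E) - 4  [with B=-4, E=7]  = -8

-8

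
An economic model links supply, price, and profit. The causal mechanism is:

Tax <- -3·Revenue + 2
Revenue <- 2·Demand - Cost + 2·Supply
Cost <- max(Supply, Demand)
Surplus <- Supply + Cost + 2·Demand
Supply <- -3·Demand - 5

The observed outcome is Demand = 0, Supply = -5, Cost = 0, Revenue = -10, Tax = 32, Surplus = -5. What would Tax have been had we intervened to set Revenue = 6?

Intervening sets Revenue = 6 and removes its equation (Revenue <- 2·Demand - Cost + 2·Supply).
Tax = -3·Revenue + 2  [with Revenue=6]  = -16

-16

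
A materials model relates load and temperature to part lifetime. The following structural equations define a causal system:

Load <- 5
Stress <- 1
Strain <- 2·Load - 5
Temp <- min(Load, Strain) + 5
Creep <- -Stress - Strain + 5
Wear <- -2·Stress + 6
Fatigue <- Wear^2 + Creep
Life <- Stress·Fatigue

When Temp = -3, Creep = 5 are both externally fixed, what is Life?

21

The joint intervention fixes Temp = -3, Creep = 5, removing each variable's own equation.
Wear = -2·Stress + 6  [with Stress=1]  = 4
Fatigue = Wear^2 + Creep  [with Wear=4, Creep=5]  = 21
Life = Stress·Fatigue  [with Stress=1, Fatigue=21]  = 21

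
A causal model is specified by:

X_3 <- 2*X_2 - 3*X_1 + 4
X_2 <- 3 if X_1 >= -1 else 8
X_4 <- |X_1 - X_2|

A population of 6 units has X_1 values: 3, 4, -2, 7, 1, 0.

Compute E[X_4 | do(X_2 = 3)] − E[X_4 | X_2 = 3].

Every unit gets X_2=3 under the intervention. X_4 values become 0, 1, 5, 4, 2, 3; E[X_4|do(X_2=3)] = 2.5.
Conditioning on X_2=3 selects the 5 unit(s) with X_1 ∈ {3, 4, 7, 1, 0}. Their X_4 values: 0, 1, 4, 2, 3. Mean = 2.
Difference = 2.5 − 2 = 0.5.

0.5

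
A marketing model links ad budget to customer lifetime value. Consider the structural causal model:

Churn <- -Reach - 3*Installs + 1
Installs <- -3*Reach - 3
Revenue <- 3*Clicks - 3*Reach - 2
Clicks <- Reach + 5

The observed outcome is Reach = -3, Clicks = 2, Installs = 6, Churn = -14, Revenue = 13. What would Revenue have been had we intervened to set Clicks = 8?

do(Clicks=8) replaces the equation Clicks <- Reach + 5 with the constant Clicks = 8.
Revenue = 3*Clicks - 3*Reach - 2  [with Clicks=8, Reach=-3]  = 31

31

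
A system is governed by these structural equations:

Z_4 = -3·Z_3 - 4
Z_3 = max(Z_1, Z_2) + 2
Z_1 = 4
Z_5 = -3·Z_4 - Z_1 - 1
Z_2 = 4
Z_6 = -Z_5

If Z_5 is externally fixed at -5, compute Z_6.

5

The intervention breaks the incoming arrows to Z_5: Z_5 = -3·Z_4 - Z_1 - 1 no longer applies, and Z_5 = -5.
Z_6 = -Z_5  [with Z_5=-5]  = 5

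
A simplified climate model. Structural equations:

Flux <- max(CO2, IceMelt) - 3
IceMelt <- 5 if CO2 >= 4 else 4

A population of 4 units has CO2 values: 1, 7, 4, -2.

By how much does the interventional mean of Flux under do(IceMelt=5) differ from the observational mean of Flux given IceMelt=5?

Every unit gets IceMelt=5 under the intervention. Flux values become 2, 4, 2, 2; E[Flux|do(IceMelt=5)] = 2.5.
E[Flux|IceMelt=5] averages over only the 2 units with IceMelt=5 (CO2 = 7, 4): Flux = 4, 2, mean 3.
Difference = 2.5 − 3 = -0.5.

-0.5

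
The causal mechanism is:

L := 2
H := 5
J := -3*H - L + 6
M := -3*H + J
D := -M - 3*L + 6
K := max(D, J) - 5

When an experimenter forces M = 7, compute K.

-12

Under do(M=7), the mechanism M := -3*H + J is discarded; M is fixed at 7.
J = -3*H - L + 6  [with H=5, L=2]  = -11
D = -M - 3*L + 6  [with M=7, L=2]  = -7
K = max(D, J) - 5  [with D=-7, J=-11]  = -12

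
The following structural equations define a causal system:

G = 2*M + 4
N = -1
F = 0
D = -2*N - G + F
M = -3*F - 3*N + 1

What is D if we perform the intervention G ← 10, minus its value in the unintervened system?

Intervening sets G = 10 and removes its equation (G = 2*M + 4).
D = -2*N - G + F  [with N=-1, G=10, F=0]  = -8
Without intervention: M = -3*F - 3*N + 1  [with F=0, N=-1]  = 4; G = 2*M + 4  [with M=4]  = 12; D = -2*N - G + F  [with N=-1, G=12, F=0]  = -10.
Change = -8 − (-10) = 2.

2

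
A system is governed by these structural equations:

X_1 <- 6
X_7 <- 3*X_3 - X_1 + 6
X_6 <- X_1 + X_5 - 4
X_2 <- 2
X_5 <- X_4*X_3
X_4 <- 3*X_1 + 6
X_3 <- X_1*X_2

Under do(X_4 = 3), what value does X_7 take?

36

The intervention breaks the incoming arrows to X_4: X_4 <- 3*X_1 + 6 no longer applies, and X_4 = 3.
No directed path runs from X_4 to X_7, so X_7 keeps its natural value.
X_3 = X_1*X_2  [with X_1=6, X_2=2]  = 12
X_7 = 3*X_3 - X_1 + 6  [with X_3=12, X_1=6]  = 36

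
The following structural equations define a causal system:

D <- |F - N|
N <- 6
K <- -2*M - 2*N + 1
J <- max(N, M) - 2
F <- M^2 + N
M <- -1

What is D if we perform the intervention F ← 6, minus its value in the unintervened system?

The intervention breaks the incoming arrows to F: F <- M^2 + N no longer applies, and F = 6.
D = |F - N|  [with F=6, N=6]  = 0
Without intervention: F = M^2 + N  [with M=-1, N=6]  = 7; D = |F - N|  [with F=7, N=6]  = 1.
Change = 0 − 1 = -1.

-1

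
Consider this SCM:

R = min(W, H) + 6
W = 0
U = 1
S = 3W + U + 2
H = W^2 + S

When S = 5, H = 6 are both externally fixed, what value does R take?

6

Setting S = 5, H = 6 by intervention discards those variables' equations.
R = min(W, H) + 6  [with W=0, H=6]  = 6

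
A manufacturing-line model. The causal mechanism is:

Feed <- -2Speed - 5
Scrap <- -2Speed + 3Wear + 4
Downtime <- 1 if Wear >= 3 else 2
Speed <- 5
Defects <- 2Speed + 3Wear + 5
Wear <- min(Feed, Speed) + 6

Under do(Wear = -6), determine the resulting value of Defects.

-3

The intervention breaks the incoming arrows to Wear: Wear <- min(Feed, Speed) + 6 no longer applies, and Wear = -6.
Defects = 2Speed + 3Wear + 5  [with Speed=5, Wear=-6]  = -3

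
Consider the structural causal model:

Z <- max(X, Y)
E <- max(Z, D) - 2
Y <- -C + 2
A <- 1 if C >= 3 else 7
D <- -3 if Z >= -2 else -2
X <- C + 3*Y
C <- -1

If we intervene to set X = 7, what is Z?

7

Intervening sets X = 7 and removes its equation (X <- C + 3*Y).
Y = -C + 2  [with C=-1]  = 3
Z = max(X, Y)  [with X=7, Y=3]  = 7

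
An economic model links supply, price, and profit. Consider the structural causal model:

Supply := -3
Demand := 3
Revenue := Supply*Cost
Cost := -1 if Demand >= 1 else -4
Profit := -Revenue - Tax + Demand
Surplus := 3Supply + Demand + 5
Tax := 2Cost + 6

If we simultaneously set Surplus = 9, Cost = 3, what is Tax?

Under do(Surplus = 9, Cost = 3), each intervened variable's structural equation is replaced by its fixed value.
Tax = 2Cost + 6  [with Cost=3]  = 12

12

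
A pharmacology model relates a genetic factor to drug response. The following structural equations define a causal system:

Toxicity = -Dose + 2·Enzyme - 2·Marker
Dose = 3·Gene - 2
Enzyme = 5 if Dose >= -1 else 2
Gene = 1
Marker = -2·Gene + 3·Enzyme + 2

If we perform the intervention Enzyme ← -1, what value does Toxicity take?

do(Enzyme=-1) replaces the equation Enzyme = 5 if Dose >= -1 else 2 with the constant Enzyme = -1.
Dose = 3·Gene - 2  [with Gene=1]  = 1
Marker = -2·Gene + 3·Enzyme + 2  [with Gene=1, Enzyme=-1]  = -3
Toxicity = -Dose + 2·Enzyme - 2·Marker  [with Dose=1, Enzyme=-1, Marker=-3]  = 3

3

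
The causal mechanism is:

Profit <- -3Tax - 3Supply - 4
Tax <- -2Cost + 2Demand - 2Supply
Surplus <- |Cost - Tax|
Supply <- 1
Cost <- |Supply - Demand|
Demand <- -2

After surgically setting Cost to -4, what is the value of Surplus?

6

The intervention breaks the incoming arrows to Cost: Cost <- |Supply - Demand| no longer applies, and Cost = -4.
Tax = -2Cost + 2Demand - 2Supply  [with Cost=-4, Demand=-2, Supply=1]  = 2
Surplus = |Cost - Tax|  [with Cost=-4, Tax=2]  = 6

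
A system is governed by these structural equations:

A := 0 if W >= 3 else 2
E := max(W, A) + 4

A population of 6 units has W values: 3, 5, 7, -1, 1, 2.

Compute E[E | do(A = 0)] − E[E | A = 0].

-2

The intervention sets A=0 in all 6 units regardless of W. Recomputing E per unit gives 7, 9, 11, 4, 5, 6; average 7.
Observing A=0 restricts to units where A's equation naturally yields 0: W ∈ {3, 5, 7}. In that subpopulation E = 7, 9, 11, mean 9.
Difference = 7 − 9 = -2.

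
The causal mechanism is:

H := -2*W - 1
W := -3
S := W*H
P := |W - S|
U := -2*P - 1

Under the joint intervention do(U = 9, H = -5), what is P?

18

Setting U = 9, H = -5 by intervention discards those variables' equations.
S = W*H  [with W=-3, H=-5]  = 15
P = |W - S|  [with W=-3, S=15]  = 18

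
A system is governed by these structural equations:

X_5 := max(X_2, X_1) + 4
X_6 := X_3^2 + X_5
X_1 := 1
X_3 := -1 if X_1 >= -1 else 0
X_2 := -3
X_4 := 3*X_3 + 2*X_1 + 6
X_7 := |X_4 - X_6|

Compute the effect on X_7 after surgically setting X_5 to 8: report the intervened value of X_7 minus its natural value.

3

Under do(X_5=8), the mechanism X_5 := max(X_2, X_1) + 4 is discarded; X_5 is fixed at 8.
X_3 = -1 if X_1 >= -1 else 0  [with X_1=1]  = -1
X_4 = 3*X_3 + 2*X_1 + 6  [with X_3=-1, X_1=1]  = 5
X_6 = X_3^2 + X_5  [with X_3=-1, X_5=8]  = 9
X_7 = |X_4 - X_6|  [with X_4=5, X_6=9]  = 4
Without intervention: X_3 = -1 if X_1 >= -1 else 0  [with X_1=1]  = -1; X_4 = 3*X_3 + 2*X_1 + 6  [with X_3=-1, X_1=1]  = 5; X_5 = max(X_2, X_1) + 4  [with X_2=-3, X_1=1]  = 5; X_6 = X_3^2 + X_5  [with X_3=-1, X_5=5]  = 6; X_7 = |X_4 - X_6|  [with X_4=5, X_6=6]  = 1.
Change = 4 − 1 = 3.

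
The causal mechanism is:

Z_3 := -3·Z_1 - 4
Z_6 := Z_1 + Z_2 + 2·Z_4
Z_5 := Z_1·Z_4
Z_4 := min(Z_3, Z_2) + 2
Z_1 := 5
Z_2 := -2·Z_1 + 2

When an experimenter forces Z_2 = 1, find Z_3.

The intervention breaks the incoming arrows to Z_2: Z_2 := -2·Z_1 + 2 no longer applies, and Z_2 = 1.
Since Z_3 is not a descendant of the intervened variable, it is unaffected.
Z_3 = -3·Z_1 - 4  [with Z_1=5]  = -19

-19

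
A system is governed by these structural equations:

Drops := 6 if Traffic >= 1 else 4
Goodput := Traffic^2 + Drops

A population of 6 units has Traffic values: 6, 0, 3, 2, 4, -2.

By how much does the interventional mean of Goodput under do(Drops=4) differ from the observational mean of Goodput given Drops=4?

9.5

The intervention sets Drops=4 in all 6 units regardless of Traffic. Recomputing Goodput per unit gives 40, 4, 13, 8, 20, 8; average 15.5.
Conditioning on Drops=4 selects the 2 unit(s) with Traffic ∈ {0, -2}. Their Goodput values: 4, 8. Mean = 6.
Difference = 15.5 − 6 = 9.5.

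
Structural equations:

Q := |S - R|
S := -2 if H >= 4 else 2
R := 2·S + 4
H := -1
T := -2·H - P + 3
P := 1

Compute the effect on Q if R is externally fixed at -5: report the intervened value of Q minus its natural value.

The intervention breaks the incoming arrows to R: R := 2·S + 4 no longer applies, and R = -5.
S = -2 if H >= 4 else 2  [with H=-1]  = 2
Q = |S - R|  [with S=2, R=-5]  = 7
Without intervention: S = -2 if H >= 4 else 2  [with H=-1]  = 2; R = 2·S + 4  [with S=2]  = 8; Q = |S - R|  [with S=2, R=8]  = 6.
Change = 7 − 6 = 1.

1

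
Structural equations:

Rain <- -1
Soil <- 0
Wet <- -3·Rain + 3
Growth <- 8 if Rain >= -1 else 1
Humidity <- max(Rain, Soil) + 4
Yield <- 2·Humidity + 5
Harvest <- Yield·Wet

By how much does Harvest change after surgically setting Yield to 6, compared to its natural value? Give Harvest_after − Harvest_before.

-42

Intervening sets Yield = 6 and removes its equation (Yield <- 2·Humidity + 5).
Wet = -3·Rain + 3  [with Rain=-1]  = 6
Harvest = Yield·Wet  [with Yield=6, Wet=6]  = 36
Without intervention: Wet = -3·Rain + 3  [with Rain=-1]  = 6; Humidity = max(Rain, Soil) + 4  [with Rain=-1, Soil=0]  = 4; Yield = 2·Humidity + 5  [with Humidity=4]  = 13; Harvest = Yield·Wet  [with Yield=13, Wet=6]  = 78.
Change = 36 − 78 = -42.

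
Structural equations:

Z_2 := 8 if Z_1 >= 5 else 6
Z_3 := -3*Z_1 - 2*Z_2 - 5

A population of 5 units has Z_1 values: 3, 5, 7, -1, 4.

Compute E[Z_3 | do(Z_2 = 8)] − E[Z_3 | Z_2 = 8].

7.2

do(Z_2=8) breaks Z_2's dependence on Z_1. With Z_2=8 fixed, Z_3 across the units is -30, -36, -42, -18, -33, mean -31.8.
Observing Z_2=8 restricts to units where Z_2's equation naturally yields 8: Z_1 ∈ {5, 7}. In that subpopulation Z_3 = -36, -42, mean -39.
Difference = -31.8 − (-39) = 7.2.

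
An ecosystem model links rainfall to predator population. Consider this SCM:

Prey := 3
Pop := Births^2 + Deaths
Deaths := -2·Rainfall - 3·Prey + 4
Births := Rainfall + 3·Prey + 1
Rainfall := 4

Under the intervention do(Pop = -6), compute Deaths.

The intervention breaks the incoming arrows to Pop: Pop := Births^2 + Deaths no longer applies, and Pop = -6.
Since Deaths is not a descendant of the intervened variable, it is unaffected.
Deaths = -2·Rainfall - 3·Prey + 4  [with Rainfall=4, Prey=3]  = -13

-13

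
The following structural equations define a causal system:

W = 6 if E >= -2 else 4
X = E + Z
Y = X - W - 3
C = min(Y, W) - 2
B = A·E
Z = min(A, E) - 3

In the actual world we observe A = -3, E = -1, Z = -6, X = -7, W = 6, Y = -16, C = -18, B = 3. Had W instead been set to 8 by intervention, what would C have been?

-20

Under do(W=8), the mechanism W = 6 if E >= -2 else 4 is discarded; W is fixed at 8.
Z = min(A, E) - 3  [with A=-3, E=-1]  = -6
X = E + Z  [with E=-1, Z=-6]  = -7
Y = X - W - 3  [with X=-7, W=8]  = -18
C = min(Y, W) - 2  [with Y=-18, W=8]  = -20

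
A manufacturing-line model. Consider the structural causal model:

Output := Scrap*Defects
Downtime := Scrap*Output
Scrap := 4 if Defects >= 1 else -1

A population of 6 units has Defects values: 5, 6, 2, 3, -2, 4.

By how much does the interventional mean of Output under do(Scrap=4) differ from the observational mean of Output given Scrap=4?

Every unit gets Scrap=4 under the intervention. Output values become 20, 24, 8, 12, -8, 16; E[Output|do(Scrap=4)] = 12.
E[Output|Scrap=4] averages over only the 5 units with Scrap=4 (Defects = 5, 6, 2, 3, 4): Output = 20, 24, 8, 12, 16, mean 16.
Difference = 12 − 16 = -4.

-4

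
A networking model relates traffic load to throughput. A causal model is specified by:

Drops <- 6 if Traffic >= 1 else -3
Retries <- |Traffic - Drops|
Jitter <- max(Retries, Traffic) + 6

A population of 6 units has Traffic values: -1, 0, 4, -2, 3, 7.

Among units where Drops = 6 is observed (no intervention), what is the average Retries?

E[Retries|Drops=6] averages over only the 3 units with Drops=6 (Traffic = 4, 3, 7): Retries = 2, 3, 1, mean 2.

2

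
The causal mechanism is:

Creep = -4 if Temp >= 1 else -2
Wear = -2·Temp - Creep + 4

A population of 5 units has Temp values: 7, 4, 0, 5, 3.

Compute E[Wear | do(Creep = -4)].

do(Creep=-4) breaks Creep's dependence on Temp. With Creep=-4 fixed, Wear across the units is -6, 0, 8, -2, 2, mean 0.4.

0.4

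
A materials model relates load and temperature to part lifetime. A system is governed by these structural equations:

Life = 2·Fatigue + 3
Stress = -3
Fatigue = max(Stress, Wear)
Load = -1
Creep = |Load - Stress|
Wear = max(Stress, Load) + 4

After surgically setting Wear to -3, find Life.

Under do(Wear=-3), the mechanism Wear = max(Stress, Load) + 4 is discarded; Wear is fixed at -3.
Fatigue = max(Stress, Wear)  [with Stress=-3, Wear=-3]  = -3
Life = 2·Fatigue + 3  [with Fatigue=-3]  = -3

-3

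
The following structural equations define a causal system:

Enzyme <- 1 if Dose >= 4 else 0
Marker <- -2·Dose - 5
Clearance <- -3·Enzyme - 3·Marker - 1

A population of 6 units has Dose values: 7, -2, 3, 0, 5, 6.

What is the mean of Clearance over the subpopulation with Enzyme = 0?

E[Clearance|Enzyme=0] averages over only the 3 units with Enzyme=0 (Dose = -2, 3, 0): Clearance = 2, 32, 14, mean 16.

16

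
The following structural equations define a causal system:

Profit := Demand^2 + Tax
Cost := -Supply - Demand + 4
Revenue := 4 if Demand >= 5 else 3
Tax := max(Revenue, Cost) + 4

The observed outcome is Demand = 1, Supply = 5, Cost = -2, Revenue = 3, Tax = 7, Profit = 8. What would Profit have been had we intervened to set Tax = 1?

2

The intervention breaks the incoming arrows to Tax: Tax := max(Revenue, Cost) + 4 no longer applies, and Tax = 1.
Profit = Demand^2 + Tax  [with Demand=1, Tax=1]  = 2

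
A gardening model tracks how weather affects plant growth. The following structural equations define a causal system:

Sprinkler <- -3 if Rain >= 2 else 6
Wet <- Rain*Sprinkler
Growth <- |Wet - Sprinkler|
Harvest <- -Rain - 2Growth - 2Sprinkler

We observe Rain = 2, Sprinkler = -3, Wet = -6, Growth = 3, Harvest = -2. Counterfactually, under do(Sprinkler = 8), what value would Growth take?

Under do(Sprinkler=8), the mechanism Sprinkler <- -3 if Rain >= 2 else 6 is discarded; Sprinkler is fixed at 8.
Wet = Rain*Sprinkler  [with Rain=2, Sprinkler=8]  = 16
Growth = |Wet - Sprinkler|  [with Wet=16, Sprinkler=8]  = 8

8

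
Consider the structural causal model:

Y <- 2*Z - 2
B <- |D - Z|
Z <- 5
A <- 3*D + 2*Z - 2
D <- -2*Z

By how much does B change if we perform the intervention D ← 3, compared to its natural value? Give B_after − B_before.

The intervention breaks the incoming arrows to D: D <- -2*Z no longer applies, and D = 3.
B = |D - Z|  [with D=3, Z=5]  = 2
Without intervention: D = -2*Z  [with Z=5]  = -10; B = |D - Z|  [with D=-10, Z=5]  = 15.
Change = 2 − 15 = -13.

-13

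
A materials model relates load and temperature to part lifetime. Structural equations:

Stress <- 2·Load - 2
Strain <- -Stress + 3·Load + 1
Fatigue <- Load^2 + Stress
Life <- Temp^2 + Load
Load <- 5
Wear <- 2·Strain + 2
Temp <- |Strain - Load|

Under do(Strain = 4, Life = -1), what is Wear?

10

Setting Strain = 4, Life = -1 by intervention discards those variables' equations.
Wear = 2·Strain + 2  [with Strain=4]  = 10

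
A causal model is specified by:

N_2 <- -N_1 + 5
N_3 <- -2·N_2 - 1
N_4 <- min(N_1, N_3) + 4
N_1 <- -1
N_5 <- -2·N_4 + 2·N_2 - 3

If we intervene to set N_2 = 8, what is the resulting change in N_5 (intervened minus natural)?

do(N_2=8) replaces the equation N_2 <- -N_1 + 5 with the constant N_2 = 8.
N_3 = -2·N_2 - 1  [with N_2=8]  = -17
N_4 = min(N_1, N_3) + 4  [with N_1=-1, N_3=-17]  = -13
N_5 = -2·N_4 + 2·N_2 - 3  [with N_4=-13, N_2=8]  = 39
Without intervention: N_2 = -N_1 + 5  [with N_1=-1]  = 6; N_3 = -2·N_2 - 1  [with N_2=6]  = -13; N_4 = min(N_1, N_3) + 4  [with N_1=-1, N_3=-13]  = -9; N_5 = -2·N_4 + 2·N_2 - 3  [with N_4=-9, N_2=6]  = 27.
Change = 39 − 27 = 12.

12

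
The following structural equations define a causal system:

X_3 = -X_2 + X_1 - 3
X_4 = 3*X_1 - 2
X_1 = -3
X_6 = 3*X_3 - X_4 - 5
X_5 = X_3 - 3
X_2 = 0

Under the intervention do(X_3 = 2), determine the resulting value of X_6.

12

The intervention breaks the incoming arrows to X_3: X_3 = -X_2 + X_1 - 3 no longer applies, and X_3 = 2.
X_4 = 3*X_1 - 2  [with X_1=-3]  = -11
X_6 = 3*X_3 - X_4 - 5  [with X_3=2, X_4=-11]  = 12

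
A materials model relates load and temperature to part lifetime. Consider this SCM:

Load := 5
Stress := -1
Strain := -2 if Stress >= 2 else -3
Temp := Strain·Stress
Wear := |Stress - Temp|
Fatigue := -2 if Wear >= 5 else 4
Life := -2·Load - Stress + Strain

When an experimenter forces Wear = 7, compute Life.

-12

Under do(Wear=7), the mechanism Wear := |Stress - Temp| is discarded; Wear is fixed at 7.
Since Life is not a descendant of the intervened variable, it is unaffected.
Strain = -2 if Stress >= 2 else -3  [with Stress=-1]  = -3
Life = -2·Load - Stress + Strain  [with Load=5, Stress=-1, Strain=-3]  = -12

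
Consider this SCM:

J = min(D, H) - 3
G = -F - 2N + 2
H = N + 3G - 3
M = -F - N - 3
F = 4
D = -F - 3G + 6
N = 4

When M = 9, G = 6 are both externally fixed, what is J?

Under do(M = 9, G = 6), each intervened variable's structural equation is replaced by its fixed value.
D = -F - 3G + 6  [with F=4, G=6]  = -16
H = N + 3G - 3  [with N=4, G=6]  = 19
J = min(D, H) - 3  [with D=-16, H=19]  = -19

-19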